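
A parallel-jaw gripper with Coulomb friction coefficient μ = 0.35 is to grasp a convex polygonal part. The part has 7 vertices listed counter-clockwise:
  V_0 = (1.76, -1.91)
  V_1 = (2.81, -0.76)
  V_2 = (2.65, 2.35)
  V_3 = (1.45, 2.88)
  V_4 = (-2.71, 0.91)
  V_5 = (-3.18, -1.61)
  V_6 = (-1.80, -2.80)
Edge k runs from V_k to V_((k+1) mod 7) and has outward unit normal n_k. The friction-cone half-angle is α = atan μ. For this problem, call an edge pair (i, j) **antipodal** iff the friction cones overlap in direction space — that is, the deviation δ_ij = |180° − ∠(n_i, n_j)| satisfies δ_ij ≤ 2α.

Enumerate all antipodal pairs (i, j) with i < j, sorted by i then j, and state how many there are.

α = atan 0.35 = 19.29°;  2α = 38.58°
n_0 = (+0.7385, -0.6743)
n_1 = (+0.9987, +0.0514)
n_2 = (+0.4040, +0.9148)
n_3 = (-0.4280, +0.9038)
n_4 = (-0.9830, +0.1833)
n_5 = (-0.6530, -0.7573)
n_6 = (+0.2425, -0.9701)
  (0,1): δ = 134.66°  ·
  (0,2): δ = 71.43°  ·
  (0,3): δ = 22.26°  ✓
  (0,4): δ = 31.83°  ✓
  (0,5): δ = 91.63°  ·
  (0,6): δ = 146.43°  ·
  (1,2): δ = 116.77°  ·
  (1,3): δ = 67.60°  ·
  (1,4): δ = 13.51°  ✓
  (1,5): δ = 46.28°  ·
  (1,6): δ = 101.09°  ·
  (2,3): δ = 130.83°  ·
  (2,4): δ = 76.74°  ·
  (2,5): δ = 16.94°  ✓
  (2,6): δ = 37.87°  ✓
  (3,4): δ = 125.90°  ·
  (3,5): δ = 66.11°  ·
  (3,6): δ = 11.30°  ✓
  (4,5): δ = 120.21°  ·
  (4,6): δ = 65.40°  ·
  (5,6): δ = 125.19°  ·
antipodal pairs: 6

count = 6; pairs: (0,3), (0,4), (1,4), (2,5), (2,6), (3,6)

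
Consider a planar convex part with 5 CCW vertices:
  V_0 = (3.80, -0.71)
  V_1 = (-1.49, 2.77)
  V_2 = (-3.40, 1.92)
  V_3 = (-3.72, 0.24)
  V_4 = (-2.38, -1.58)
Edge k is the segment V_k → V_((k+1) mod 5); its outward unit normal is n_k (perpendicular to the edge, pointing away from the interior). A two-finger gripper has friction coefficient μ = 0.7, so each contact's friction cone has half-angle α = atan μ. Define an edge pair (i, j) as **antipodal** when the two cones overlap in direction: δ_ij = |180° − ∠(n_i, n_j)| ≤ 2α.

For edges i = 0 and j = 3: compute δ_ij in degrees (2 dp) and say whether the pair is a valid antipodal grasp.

α = atan 0.7 = 34.99°;  2α = 69.98°
edge 0: e_0 = (-5.29, +3.48);  n_0 = (+0.5496, +0.8354)
edge 3: e_3 = (+1.34, -1.82);  n_3 = (-0.8053, -0.5929)
∠(n_0, n_3) = 159.70°
δ = |180° − 159.70°| = 20.30°
20.30° ≤ 2α = 69.98°  →  valid

δ = 20.30°, valid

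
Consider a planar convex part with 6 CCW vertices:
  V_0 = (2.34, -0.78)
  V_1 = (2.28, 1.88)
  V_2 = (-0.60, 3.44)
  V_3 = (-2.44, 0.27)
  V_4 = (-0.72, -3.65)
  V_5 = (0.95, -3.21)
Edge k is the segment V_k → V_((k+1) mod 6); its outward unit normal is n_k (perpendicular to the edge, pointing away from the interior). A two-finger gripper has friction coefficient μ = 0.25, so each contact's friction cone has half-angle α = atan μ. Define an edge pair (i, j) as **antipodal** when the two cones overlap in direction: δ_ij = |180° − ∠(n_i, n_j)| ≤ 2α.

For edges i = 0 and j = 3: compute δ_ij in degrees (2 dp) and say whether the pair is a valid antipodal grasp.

α = atan 0.25 = 14.04°;  2α = 28.07°
edge 0: e_0 = (-0.06, +2.66);  n_0 = (+0.9997, +0.0226)
edge 3: e_3 = (+1.72, -3.92);  n_3 = (-0.9157, -0.4018)
∠(n_0, n_3) = 157.60°
δ = |180° − 157.60°| = 22.40°
22.40° ≤ 2α = 28.07°  →  valid

δ = 22.40°, valid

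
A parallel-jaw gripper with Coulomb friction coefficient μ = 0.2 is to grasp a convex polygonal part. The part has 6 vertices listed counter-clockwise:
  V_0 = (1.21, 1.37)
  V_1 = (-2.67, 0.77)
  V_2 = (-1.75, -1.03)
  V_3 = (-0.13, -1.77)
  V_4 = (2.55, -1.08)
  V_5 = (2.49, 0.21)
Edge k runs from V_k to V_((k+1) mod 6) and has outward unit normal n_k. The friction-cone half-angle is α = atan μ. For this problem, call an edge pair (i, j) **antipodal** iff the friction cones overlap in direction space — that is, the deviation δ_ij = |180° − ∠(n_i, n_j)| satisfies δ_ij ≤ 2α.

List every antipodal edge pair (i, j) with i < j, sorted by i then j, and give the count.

count = 3; pairs: (0,3), (1,5), (2,5)

α = atan 0.2 = 11.31°;  2α = 22.62°
n_0 = (-0.1528, +0.9883)
n_1 = (-0.8904, -0.4551)
n_2 = (-0.4155, -0.9096)
n_3 = (+0.2493, -0.9684)
n_4 = (+0.9989, +0.0465)
n_5 = (+0.6715, +0.7410)
  (0,1): δ = 71.72°  ·
  (0,2): δ = 33.34°  ·
  (0,3): δ = 5.65°  ✓
  (0,4): δ = 83.87°  ·
  (0,5): δ = 129.03°  ·
  (1,2): δ = 141.62°  ·
  (1,3): δ = 102.63°  ·
  (1,4): δ = 24.41°  ·
  (1,5): δ = 20.74°  ✓
  (2,3): δ = 141.01°  ·
  (2,4): δ = 62.79°  ·
  (2,5): δ = 17.63°  ✓
  (3,4): δ = 101.77°  ·
  (3,5): δ = 56.62°  ·
  (4,5): δ = 134.85°  ·
antipodal pairs: 3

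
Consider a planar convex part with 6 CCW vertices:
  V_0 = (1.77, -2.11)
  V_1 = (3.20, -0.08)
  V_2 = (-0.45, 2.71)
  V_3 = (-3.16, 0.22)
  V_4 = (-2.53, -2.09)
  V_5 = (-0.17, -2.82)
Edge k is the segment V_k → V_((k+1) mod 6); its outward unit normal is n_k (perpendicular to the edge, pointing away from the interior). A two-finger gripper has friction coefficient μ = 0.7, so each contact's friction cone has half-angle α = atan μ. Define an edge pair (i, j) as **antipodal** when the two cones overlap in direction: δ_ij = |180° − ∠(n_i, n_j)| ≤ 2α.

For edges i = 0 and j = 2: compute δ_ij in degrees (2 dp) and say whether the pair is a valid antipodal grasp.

α = atan 0.7 = 34.99°;  2α = 69.98°
edge 0: e_0 = (+1.43, +2.03);  n_0 = (+0.8175, -0.5759)
edge 2: e_2 = (-2.71, -2.49);  n_2 = (-0.6766, +0.7364)
∠(n_0, n_2) = 167.74°
δ = |180° − 167.74°| = 12.26°
12.26° ≤ 2α = 69.98°  →  valid

δ = 12.26°, valid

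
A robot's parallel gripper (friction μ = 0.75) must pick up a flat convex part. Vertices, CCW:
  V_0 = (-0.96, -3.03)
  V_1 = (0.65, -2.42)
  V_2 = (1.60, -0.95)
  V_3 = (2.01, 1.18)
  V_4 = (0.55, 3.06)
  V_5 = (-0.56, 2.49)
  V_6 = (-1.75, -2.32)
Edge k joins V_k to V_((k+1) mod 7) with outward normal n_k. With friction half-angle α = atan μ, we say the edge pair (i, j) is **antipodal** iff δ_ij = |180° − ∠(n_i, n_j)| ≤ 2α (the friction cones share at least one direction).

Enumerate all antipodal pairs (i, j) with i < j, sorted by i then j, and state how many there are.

α = atan 0.75 = 36.87°;  2α = 73.74°
n_0 = (+0.3543, -0.9351)
n_1 = (+0.8399, -0.5428)
n_2 = (+0.9820, -0.1890)
n_3 = (+0.7898, +0.6134)
n_4 = (-0.4568, +0.8896)
n_5 = (-0.9707, +0.2402)
n_6 = (-0.6684, -0.7438)
  (0,1): δ = 143.62°  ·
  (0,2): δ = 121.65°  ·
  (0,3): δ = 72.92°  ✓
  (0,4): δ = 6.43°  ✓
  (0,5): δ = 55.35°  ✓
  (0,6): δ = 117.30°  ·
  (1,2): δ = 158.02°  ·
  (1,3): δ = 109.29°  ·
  (1,4): δ = 29.95°  ✓
  (1,5): δ = 18.98°  ✓
  (1,6): δ = 80.93°  ·
  (2,3): δ = 131.27°  ·
  (2,4): δ = 51.92°  ✓
  (2,5): δ = 3.00°  ✓
  (2,6): δ = 58.95°  ✓
  (3,4): δ = 100.65°  ·
  (3,5): δ = 51.73°  ✓
  (3,6): δ = 10.22°  ✓
  (4,5): δ = 131.08°  ·
  (4,6): δ = 69.13°  ✓
  (5,6): δ = 118.05°  ·
antipodal pairs: 11

count = 11; pairs: (0,3), (0,4), (0,5), (1,4), (1,5), (2,4), (2,5), (2,6), (3,5), (3,6), (4,6)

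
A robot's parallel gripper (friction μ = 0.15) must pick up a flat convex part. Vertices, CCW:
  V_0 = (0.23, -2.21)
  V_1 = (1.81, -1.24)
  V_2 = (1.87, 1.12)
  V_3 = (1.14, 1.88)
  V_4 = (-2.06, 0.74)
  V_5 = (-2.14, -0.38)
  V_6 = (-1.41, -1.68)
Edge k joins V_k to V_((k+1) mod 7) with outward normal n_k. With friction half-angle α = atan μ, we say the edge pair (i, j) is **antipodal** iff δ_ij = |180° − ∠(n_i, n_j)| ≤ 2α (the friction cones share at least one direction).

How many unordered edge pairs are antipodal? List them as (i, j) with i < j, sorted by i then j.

α = atan 0.15 = 8.53°;  2α = 17.06°
n_0 = (+0.5232, -0.8522)
n_1 = (+0.9997, -0.0254)
n_2 = (+0.7212, +0.6927)
n_3 = (-0.3356, +0.9420)
n_4 = (-0.9975, +0.0712)
n_5 = (-0.8719, -0.4896)
n_6 = (-0.3075, -0.9515)
  (0,1): δ = 123.00°  ·
  (0,2): δ = 77.70°  ·
  (0,3): δ = 11.94°  ✓
  (0,4): δ = 54.37°  ·
  (0,5): δ = 87.77°  ·
  (0,6): δ = 130.54°  ·
  (1,2): δ = 134.70°  ·
  (1,3): δ = 68.94°  ·
  (1,4): δ = 2.63°  ✓
  (1,5): δ = 30.77°  ·
  (1,6): δ = 73.55°  ·
  (2,3): δ = 114.24°  ·
  (2,4): δ = 47.93°  ·
  (2,5): δ = 14.53°  ✓
  (2,6): δ = 28.24°  ·
  (3,4): δ = 113.69°  ·
  (3,5): δ = 80.29°  ·
  (3,6): δ = 37.52°  ·
  (4,5): δ = 146.60°  ·
  (4,6): δ = 103.82°  ·
  (5,6): δ = 137.23°  ·
antipodal pairs: 3

count = 3; pairs: (0,3), (1,4), (2,5)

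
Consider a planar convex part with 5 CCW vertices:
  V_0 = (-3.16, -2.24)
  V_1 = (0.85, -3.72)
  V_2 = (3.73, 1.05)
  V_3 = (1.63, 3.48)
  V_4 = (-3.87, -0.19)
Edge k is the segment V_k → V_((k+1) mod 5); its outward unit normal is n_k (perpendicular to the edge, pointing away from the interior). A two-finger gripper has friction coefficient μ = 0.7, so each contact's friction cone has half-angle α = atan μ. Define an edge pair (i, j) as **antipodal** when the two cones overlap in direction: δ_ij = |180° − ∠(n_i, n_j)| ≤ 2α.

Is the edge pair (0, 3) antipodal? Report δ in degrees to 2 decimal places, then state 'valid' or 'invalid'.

α = atan 0.7 = 34.99°;  2α = 69.98°
edge 0: e_0 = (+4.01, -1.48);  n_0 = (-0.3462, -0.9381)
edge 3: e_3 = (-5.50, -3.67);  n_3 = (-0.5550, +0.8318)
∠(n_0, n_3) = 126.03°
δ = |180° − 126.03°| = 53.97°
53.97° ≤ 2α = 69.98°  →  valid

δ = 53.97°, valid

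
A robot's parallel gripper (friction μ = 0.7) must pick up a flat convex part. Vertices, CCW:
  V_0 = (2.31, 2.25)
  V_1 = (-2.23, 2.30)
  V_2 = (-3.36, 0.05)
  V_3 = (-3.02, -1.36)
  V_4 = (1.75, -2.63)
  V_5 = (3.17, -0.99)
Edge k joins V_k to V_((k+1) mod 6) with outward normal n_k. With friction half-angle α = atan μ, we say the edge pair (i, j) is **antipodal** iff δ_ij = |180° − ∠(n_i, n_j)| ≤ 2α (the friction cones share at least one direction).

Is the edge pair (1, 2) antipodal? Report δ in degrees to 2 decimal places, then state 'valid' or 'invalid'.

α = atan 0.7 = 34.99°;  2α = 69.98°
edge 1: e_1 = (-1.13, -2.25);  n_1 = (-0.8936, +0.4488)
edge 2: e_2 = (+0.34, -1.41);  n_2 = (-0.9721, -0.2344)
∠(n_1, n_2) = 40.22°
δ = |180° − 40.22°| = 139.78°
139.78° > 2α = 69.98°  →  invalid

δ = 139.78°, invalid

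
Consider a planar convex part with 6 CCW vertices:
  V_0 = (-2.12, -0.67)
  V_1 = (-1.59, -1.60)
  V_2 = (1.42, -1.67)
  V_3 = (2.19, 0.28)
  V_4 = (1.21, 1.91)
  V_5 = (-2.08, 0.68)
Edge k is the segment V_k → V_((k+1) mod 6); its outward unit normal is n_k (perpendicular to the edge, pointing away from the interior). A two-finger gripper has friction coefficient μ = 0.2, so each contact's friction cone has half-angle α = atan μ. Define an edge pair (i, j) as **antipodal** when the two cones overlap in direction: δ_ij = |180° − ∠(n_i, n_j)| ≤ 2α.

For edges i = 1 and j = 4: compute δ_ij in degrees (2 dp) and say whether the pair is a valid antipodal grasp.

α = atan 0.2 = 11.31°;  2α = 22.62°
edge 1: e_1 = (+3.01, -0.07);  n_1 = (-0.0232, -0.9997)
edge 4: e_4 = (-3.29, -1.23);  n_4 = (-0.3502, +0.9367)
∠(n_1, n_4) = 158.17°
δ = |180° − 158.17°| = 21.83°
21.83° ≤ 2α = 22.62°  →  valid

δ = 21.83°, valid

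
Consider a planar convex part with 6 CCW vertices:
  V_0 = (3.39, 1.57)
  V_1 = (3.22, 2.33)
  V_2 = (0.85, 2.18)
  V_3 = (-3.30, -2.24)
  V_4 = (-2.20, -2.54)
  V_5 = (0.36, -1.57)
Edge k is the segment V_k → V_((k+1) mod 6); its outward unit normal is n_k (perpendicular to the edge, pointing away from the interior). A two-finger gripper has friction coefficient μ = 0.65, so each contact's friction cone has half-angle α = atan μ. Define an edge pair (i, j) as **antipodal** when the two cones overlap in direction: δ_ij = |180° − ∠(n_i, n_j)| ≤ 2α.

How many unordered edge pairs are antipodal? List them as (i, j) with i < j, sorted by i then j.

count = 8; pairs: (0,2), (0,3), (1,3), (1,4), (1,5), (2,3), (2,4), (2,5)

α = atan 0.65 = 33.02°;  2α = 66.05°
n_0 = (+0.9759, +0.2183)
n_1 = (-0.0632, +0.9980)
n_2 = (-0.7290, +0.6845)
n_3 = (-0.2631, -0.9648)
n_4 = (+0.3543, -0.9351)
n_5 = (+0.7196, -0.6944)
  (0,1): δ = 98.99°  ·
  (0,2): δ = 55.80°  ✓
  (0,3): δ = 62.14°  ✓
  (0,4): δ = 98.14°  ·
  (0,5): δ = 123.41°  ·
  (1,2): δ = 136.82°  ·
  (1,3): δ = 18.88°  ✓
  (1,4): δ = 17.13°  ✓
  (1,5): δ = 42.40°  ✓
  (2,3): δ = 62.06°  ✓
  (2,4): δ = 26.05°  ✓
  (2,5): δ = 0.78°  ✓
  (3,4): δ = 143.99°  ·
  (3,5): δ = 118.72°  ·
  (4,5): δ = 154.73°  ·
antipodal pairs: 8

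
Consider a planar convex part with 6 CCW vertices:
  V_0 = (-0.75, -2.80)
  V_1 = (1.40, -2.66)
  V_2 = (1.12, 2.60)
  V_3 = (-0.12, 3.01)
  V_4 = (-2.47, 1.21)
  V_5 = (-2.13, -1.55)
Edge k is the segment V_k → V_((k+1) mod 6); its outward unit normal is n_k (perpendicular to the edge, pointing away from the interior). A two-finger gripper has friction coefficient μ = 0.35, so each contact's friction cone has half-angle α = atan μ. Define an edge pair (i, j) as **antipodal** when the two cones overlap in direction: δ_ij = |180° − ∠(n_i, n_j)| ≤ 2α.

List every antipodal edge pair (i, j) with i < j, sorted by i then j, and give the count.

count = 4; pairs: (0,2), (0,3), (1,4), (2,5)

α = atan 0.35 = 19.29°;  2α = 38.58°
n_0 = (+0.0650, -0.9979)
n_1 = (+0.9986, +0.0532)
n_2 = (+0.3139, +0.9494)
n_3 = (-0.6081, +0.7939)
n_4 = (-0.9925, -0.1223)
n_5 = (-0.6713, -0.7412)
  (0,1): δ = 90.68°  ·
  (0,2): δ = 22.02°  ✓
  (0,3): δ = 33.72°  ✓
  (0,4): δ = 93.30°  ·
  (0,5): δ = 134.10°  ·
  (1,2): δ = 111.34°  ·
  (1,3): δ = 55.60°  ·
  (1,4): δ = 3.98°  ✓
  (1,5): δ = 44.78°  ·
  (2,3): δ = 124.25°  ·
  (2,4): δ = 64.68°  ·
  (2,5): δ = 23.87°  ✓
  (3,4): δ = 120.43°  ·
  (3,5): δ = 79.62°  ·
  (4,5): δ = 139.19°  ·
antipodal pairs: 4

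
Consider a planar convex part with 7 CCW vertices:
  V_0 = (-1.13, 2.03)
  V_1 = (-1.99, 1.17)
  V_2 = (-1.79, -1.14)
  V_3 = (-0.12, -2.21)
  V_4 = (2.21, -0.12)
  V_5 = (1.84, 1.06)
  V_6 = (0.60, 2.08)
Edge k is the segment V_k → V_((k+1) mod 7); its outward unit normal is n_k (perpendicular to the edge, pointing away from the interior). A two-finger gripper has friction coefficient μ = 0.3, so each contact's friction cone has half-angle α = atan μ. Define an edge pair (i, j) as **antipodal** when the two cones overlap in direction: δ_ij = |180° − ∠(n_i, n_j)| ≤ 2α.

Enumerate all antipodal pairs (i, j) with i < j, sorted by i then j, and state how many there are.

α = atan 0.3 = 16.70°;  2α = 33.40°
n_0 = (-0.7071, +0.7071)
n_1 = (-0.9963, -0.0863)
n_2 = (-0.5395, -0.8420)
n_3 = (+0.6677, -0.7444)
n_4 = (+0.9542, +0.2992)
n_5 = (+0.6353, +0.7723)
n_6 = (-0.0289, +0.9996)
  (0,1): δ = 130.05°  ·
  (0,2): δ = 77.65°  ·
  (0,3): δ = 3.11°  ✓
  (0,4): δ = 62.41°  ·
  (0,5): δ = 95.56°  ·
  (0,6): δ = 136.66°  ·
  (1,2): δ = 127.60°  ·
  (1,3): δ = 53.06°  ·
  (1,4): δ = 12.46°  ✓
  (1,5): δ = 45.61°  ·
  (1,6): δ = 86.71°  ·
  (2,3): δ = 105.46°  ·
  (2,4): δ = 39.94°  ·
  (2,5): δ = 6.79°  ✓
  (2,6): δ = 34.30°  ·
  (3,4): δ = 114.48°  ·
  (3,5): δ = 81.33°  ·
  (3,6): δ = 40.24°  ·
  (4,5): δ = 146.85°  ·
  (4,6): δ = 105.75°  ·
  (5,6): δ = 138.90°  ·
antipodal pairs: 3

count = 3; pairs: (0,3), (1,4), (2,5)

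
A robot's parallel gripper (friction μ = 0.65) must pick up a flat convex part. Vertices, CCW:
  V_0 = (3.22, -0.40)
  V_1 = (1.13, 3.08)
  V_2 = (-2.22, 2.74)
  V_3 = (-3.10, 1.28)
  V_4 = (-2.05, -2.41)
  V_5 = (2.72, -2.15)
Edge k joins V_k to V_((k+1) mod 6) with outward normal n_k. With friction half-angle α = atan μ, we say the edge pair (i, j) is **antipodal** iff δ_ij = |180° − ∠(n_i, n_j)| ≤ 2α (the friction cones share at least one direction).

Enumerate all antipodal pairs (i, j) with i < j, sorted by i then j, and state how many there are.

α = atan 0.65 = 33.02°;  2α = 66.05°
n_0 = (+0.8573, +0.5149)
n_1 = (-0.1010, +0.9949)
n_2 = (-0.8565, +0.5162)
n_3 = (-0.9618, -0.2737)
n_4 = (+0.0544, -0.9985)
n_5 = (+0.9615, -0.2747)
  (0,1): δ = 115.19°  ·
  (0,2): δ = 62.07°  ✓
  (0,3): δ = 15.10°  ✓
  (0,4): δ = 62.13°  ✓
  (0,5): δ = 133.07°  ·
  (1,2): δ = 126.87°  ·
  (1,3): δ = 79.91°  ·
  (1,4): δ = 2.68°  ✓
  (1,5): δ = 68.26°  ·
  (2,3): δ = 133.04°  ·
  (2,4): δ = 55.80°  ✓
  (2,5): δ = 15.13°  ✓
  (3,4): δ = 102.76°  ·
  (3,5): δ = 31.83°  ✓
  (4,5): δ = 109.07°  ·
antipodal pairs: 7

count = 7; pairs: (0,2), (0,3), (0,4), (1,4), (2,4), (2,5), (3,5)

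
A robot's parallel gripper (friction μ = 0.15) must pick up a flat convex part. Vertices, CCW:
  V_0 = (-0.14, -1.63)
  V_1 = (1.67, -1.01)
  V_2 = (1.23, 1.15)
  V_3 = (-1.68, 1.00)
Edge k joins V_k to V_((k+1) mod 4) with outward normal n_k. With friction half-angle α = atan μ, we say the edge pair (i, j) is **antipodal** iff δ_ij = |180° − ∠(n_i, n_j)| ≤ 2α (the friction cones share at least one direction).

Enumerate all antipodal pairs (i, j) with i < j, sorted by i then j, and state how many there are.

α = atan 0.15 = 8.53°;  2α = 17.06°
n_0 = (+0.3241, -0.9460)
n_1 = (+0.9799, +0.1996)
n_2 = (-0.0515, +0.9987)
n_3 = (-0.8629, -0.5053)
  (0,1): δ = 97.39°  ·
  (0,2): δ = 15.96°  ✓
  (0,3): δ = 101.44°  ·
  (1,2): δ = 98.56°  ·
  (1,3): δ = 18.84°  ·
  (2,3): δ = 62.60°  ·
antipodal pairs: 1

count = 1; pairs: (0,2)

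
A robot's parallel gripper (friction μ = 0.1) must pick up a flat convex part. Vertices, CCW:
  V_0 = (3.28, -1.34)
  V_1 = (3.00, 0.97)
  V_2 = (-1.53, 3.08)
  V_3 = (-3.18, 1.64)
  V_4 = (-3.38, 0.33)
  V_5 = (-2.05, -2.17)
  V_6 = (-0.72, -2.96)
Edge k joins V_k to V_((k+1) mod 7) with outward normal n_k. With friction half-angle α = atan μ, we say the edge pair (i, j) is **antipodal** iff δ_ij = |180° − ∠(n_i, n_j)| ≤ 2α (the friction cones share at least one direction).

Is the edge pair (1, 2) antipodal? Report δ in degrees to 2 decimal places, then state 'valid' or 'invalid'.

δ = 113.91°, invalid

α = atan 0.1 = 5.71°;  2α = 11.42°
edge 1: e_1 = (-4.53, +2.11);  n_1 = (+0.4222, +0.9065)
edge 2: e_2 = (-1.65, -1.44);  n_2 = (-0.6575, +0.7534)
∠(n_1, n_2) = 66.09°
δ = |180° − 66.09°| = 113.91°
113.91° > 2α = 11.42°  →  invalid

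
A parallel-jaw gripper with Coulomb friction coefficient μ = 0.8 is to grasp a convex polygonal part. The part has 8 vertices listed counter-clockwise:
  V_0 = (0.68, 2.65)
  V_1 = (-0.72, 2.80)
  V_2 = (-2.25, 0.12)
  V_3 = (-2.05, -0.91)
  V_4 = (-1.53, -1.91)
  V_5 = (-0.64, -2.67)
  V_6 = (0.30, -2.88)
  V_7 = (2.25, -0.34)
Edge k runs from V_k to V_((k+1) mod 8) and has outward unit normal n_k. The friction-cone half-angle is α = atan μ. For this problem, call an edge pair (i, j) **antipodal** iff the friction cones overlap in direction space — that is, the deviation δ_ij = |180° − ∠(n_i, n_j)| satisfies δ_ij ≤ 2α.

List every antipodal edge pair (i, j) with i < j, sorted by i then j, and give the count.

count = 14; pairs: (0,2), (0,3), (0,4), (0,5), (0,6), (1,5), (1,6), (1,7), (2,6), (2,7), (3,6), (3,7), (4,7), (5,7)

α = atan 0.8 = 38.66°;  2α = 77.32°
n_0 = (+0.1065, +0.9943)
n_1 = (-0.8684, +0.4958)
n_2 = (-0.9817, -0.1906)
n_3 = (-0.8872, -0.4614)
n_4 = (-0.6494, -0.7605)
n_5 = (-0.2180, -0.9759)
n_6 = (+0.7932, -0.6090)
n_7 = (+0.8854, +0.4649)
  (0,1): δ = 113.61°  ·
  (0,2): δ = 72.90°  ✓
  (0,3): δ = 56.41°  ✓
  (0,4): δ = 34.38°  ✓
  (0,5): δ = 6.48°  ✓
  (0,6): δ = 58.60°  ✓
  (0,7): δ = 123.82°  ·
  (1,2): δ = 139.29°  ·
  (1,3): δ = 122.80°  ·
  (1,4): δ = 100.77°  ·
  (1,5): δ = 72.87°  ✓
  (1,6): δ = 7.79°  ✓
  (1,7): δ = 57.43°  ✓
  (2,3): δ = 163.51°  ·
  (2,4): δ = 141.48°  ·
  (2,5): δ = 113.58°  ·
  (2,6): δ = 48.50°  ✓
  (2,7): δ = 16.71°  ✓
  (3,4): δ = 157.97°  ·
  (3,5): δ = 130.07°  ·
  (3,6): δ = 64.99°  ✓
  (3,7): δ = 0.23°  ✓
  (4,5): δ = 152.10°  ·
  (4,6): δ = 87.02°  ·
  (4,7): δ = 21.80°  ✓
  (5,6): δ = 114.92°  ·
  (5,7): δ = 49.70°  ✓
  (6,7): δ = 114.78°  ·
antipodal pairs: 14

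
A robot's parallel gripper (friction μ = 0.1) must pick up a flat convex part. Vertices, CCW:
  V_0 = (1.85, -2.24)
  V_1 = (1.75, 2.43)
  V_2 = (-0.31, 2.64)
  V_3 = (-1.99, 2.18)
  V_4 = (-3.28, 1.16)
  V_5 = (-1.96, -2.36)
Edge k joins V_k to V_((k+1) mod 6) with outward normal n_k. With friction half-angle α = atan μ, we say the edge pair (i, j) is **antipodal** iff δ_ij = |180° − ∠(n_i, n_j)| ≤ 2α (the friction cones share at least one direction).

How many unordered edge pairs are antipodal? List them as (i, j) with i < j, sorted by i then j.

α = atan 0.1 = 5.71°;  2α = 11.42°
n_0 = (+0.9998, +0.0214)
n_1 = (+0.1014, +0.9948)
n_2 = (-0.2641, +0.9645)
n_3 = (-0.6202, +0.7844)
n_4 = (-0.9363, -0.3511)
n_5 = (+0.0315, -0.9995)
  (0,1): δ = 97.05°  ·
  (0,2): δ = 75.91°  ·
  (0,3): δ = 52.89°  ·
  (0,4): δ = 19.33°  ·
  (0,5): δ = 90.58°  ·
  (1,2): δ = 158.87°  ·
  (1,3): δ = 135.85°  ·
  (1,4): δ = 63.62°  ·
  (1,5): δ = 7.62°  ✓
  (2,3): δ = 156.98°  ·
  (2,4): δ = 84.76°  ·
  (2,5): δ = 13.51°  ·
  (3,4): δ = 107.78°  ·
  (3,5): δ = 36.53°  ·
  (4,5): δ = 108.75°  ·
antipodal pairs: 1

count = 1; pairs: (1,5)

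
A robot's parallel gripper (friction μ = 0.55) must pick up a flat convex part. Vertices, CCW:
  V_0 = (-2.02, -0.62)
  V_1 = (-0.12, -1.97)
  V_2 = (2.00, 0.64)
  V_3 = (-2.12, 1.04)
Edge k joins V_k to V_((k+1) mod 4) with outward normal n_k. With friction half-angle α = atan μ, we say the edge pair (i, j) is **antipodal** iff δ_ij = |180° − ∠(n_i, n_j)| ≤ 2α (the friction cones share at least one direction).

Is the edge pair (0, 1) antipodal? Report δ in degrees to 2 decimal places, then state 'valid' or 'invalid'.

δ = 93.69°, invalid

α = atan 0.55 = 28.81°;  2α = 57.62°
edge 0: e_0 = (+1.90, -1.35);  n_0 = (-0.5792, -0.8152)
edge 1: e_1 = (+2.12, +2.61);  n_1 = (+0.7762, -0.6305)
∠(n_0, n_1) = 86.31°
δ = |180° − 86.31°| = 93.69°
93.69° > 2α = 57.62°  →  invalid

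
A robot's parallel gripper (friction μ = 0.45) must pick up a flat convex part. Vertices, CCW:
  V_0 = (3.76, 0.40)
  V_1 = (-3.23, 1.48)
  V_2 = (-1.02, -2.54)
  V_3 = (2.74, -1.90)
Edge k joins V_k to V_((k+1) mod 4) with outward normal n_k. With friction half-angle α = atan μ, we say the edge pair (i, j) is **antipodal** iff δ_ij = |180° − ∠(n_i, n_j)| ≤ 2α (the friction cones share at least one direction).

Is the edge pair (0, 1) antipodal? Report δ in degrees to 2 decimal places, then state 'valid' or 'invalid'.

δ = 52.42°, invalid

α = atan 0.45 = 24.23°;  2α = 48.46°
edge 0: e_0 = (-6.99, +1.08);  n_0 = (+0.1527, +0.9883)
edge 1: e_1 = (+2.21, -4.02);  n_1 = (-0.8763, -0.4818)
∠(n_0, n_1) = 127.58°
δ = |180° − 127.58°| = 52.42°
52.42° > 2α = 48.46°  →  invalid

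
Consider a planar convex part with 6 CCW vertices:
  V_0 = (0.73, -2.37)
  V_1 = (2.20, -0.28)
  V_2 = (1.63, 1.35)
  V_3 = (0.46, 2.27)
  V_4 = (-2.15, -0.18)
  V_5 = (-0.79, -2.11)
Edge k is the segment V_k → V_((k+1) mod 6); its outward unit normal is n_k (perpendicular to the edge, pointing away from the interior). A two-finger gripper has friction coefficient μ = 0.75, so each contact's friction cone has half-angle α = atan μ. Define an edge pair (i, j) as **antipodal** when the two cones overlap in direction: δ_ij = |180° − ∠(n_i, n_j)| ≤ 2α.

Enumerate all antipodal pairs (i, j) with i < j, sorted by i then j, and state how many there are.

count = 8; pairs: (0,3), (0,4), (1,3), (1,4), (1,5), (2,4), (2,5), (3,5)

α = atan 0.75 = 36.87°;  2α = 73.74°
n_0 = (+0.8179, -0.5753)
n_1 = (+0.9439, +0.3301)
n_2 = (+0.6181, +0.7861)
n_3 = (-0.6844, +0.7291)
n_4 = (-0.8174, -0.5760)
n_5 = (-0.1686, -0.9857)
  (0,1): δ = 125.61°  ·
  (0,2): δ = 93.06°  ·
  (0,3): δ = 11.69°  ✓
  (0,4): δ = 70.29°  ✓
  (0,5): δ = 115.41°  ·
  (1,2): δ = 147.45°  ·
  (1,3): δ = 66.09°  ✓
  (1,4): δ = 15.90°  ✓
  (1,5): δ = 61.02°  ✓
  (2,3): δ = 98.63°  ·
  (2,4): δ = 16.65°  ✓
  (2,5): δ = 28.47°  ✓
  (3,4): δ = 98.02°  ·
  (3,5): δ = 52.90°  ✓
  (4,5): δ = 134.88°  ·
antipodal pairs: 8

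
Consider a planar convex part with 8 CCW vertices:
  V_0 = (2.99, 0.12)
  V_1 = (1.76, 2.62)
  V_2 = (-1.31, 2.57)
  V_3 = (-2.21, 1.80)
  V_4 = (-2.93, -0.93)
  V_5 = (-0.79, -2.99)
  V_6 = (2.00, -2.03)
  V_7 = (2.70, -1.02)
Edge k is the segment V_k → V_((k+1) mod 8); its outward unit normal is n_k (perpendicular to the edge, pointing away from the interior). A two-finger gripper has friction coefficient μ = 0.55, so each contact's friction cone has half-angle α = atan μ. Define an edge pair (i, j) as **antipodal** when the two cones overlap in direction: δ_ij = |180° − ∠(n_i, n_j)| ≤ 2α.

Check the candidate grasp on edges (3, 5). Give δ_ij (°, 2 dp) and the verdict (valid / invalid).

δ = 56.24°, valid

α = atan 0.55 = 28.81°;  2α = 57.62°
edge 3: e_3 = (-0.72, -2.73);  n_3 = (-0.9669, +0.2550)
edge 5: e_5 = (+2.79, +0.96);  n_5 = (+0.3254, -0.9456)
∠(n_3, n_5) = 123.76°
δ = |180° − 123.76°| = 56.24°
56.24° ≤ 2α = 57.62°  →  valid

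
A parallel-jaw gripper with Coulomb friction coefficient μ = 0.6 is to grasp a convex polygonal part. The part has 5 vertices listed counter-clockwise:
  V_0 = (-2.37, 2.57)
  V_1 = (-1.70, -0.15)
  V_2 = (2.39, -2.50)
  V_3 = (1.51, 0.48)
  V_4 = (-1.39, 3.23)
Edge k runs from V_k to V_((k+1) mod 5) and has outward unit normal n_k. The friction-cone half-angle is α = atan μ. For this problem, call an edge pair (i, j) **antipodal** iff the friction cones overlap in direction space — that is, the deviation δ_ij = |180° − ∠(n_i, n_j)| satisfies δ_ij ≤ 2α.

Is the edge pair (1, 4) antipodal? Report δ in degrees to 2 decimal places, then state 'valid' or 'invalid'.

δ = 63.84°, invalid

α = atan 0.6 = 30.96°;  2α = 61.93°
edge 1: e_1 = (+4.09, -2.35);  n_1 = (-0.4982, -0.8671)
edge 4: e_4 = (-0.98, -0.66);  n_4 = (-0.5586, +0.8294)
∠(n_1, n_4) = 116.16°
δ = |180° − 116.16°| = 63.84°
63.84° > 2α = 61.93°  →  invalid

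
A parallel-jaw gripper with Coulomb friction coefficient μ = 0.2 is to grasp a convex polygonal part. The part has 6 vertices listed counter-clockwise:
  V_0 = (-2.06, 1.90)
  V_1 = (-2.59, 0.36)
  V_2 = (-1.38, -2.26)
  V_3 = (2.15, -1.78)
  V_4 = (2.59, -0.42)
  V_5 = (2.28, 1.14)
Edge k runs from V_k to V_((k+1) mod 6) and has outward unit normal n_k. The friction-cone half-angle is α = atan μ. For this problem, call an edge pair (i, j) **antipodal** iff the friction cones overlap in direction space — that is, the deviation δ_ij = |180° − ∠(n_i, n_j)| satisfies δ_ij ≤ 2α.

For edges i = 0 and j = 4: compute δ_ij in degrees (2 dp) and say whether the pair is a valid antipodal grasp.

α = atan 0.2 = 11.31°;  2α = 22.62°
edge 0: e_0 = (-0.53, -1.54);  n_0 = (-0.9456, +0.3254)
edge 4: e_4 = (-0.31, +1.56);  n_4 = (+0.9808, +0.1949)
∠(n_0, n_4) = 149.77°
δ = |180° − 149.77°| = 30.23°
30.23° > 2α = 22.62°  →  invalid

δ = 30.23°, invalid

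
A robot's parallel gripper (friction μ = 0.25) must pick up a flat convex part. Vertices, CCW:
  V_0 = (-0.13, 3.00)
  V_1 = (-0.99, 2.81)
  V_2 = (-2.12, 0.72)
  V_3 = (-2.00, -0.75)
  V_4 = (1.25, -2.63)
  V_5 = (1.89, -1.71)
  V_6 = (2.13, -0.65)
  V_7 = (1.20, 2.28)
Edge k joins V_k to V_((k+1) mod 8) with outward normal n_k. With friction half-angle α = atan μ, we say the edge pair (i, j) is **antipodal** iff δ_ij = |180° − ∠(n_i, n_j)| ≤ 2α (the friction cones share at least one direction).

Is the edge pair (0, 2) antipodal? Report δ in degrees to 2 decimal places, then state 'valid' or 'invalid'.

α = atan 0.25 = 14.04°;  2α = 28.07°
edge 0: e_0 = (-0.86, -0.19);  n_0 = (-0.2157, +0.9765)
edge 2: e_2 = (+0.12, -1.47);  n_2 = (-0.9967, -0.0814)
∠(n_0, n_2) = 82.21°
δ = |180° − 82.21°| = 97.79°
97.79° > 2α = 28.07°  →  invalid

δ = 97.79°, invalid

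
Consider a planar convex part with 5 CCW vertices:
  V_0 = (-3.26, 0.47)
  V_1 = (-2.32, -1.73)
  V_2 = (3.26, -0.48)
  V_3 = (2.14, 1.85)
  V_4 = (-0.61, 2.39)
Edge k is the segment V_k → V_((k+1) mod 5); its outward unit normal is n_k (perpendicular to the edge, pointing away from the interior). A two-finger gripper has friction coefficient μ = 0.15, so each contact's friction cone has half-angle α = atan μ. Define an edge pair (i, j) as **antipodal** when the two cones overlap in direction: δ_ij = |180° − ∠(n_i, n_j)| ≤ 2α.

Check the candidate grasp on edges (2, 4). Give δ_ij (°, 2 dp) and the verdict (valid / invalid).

δ = 79.75°, invalid

α = atan 0.15 = 8.53°;  2α = 17.06°
edge 2: e_2 = (-1.12, +2.33);  n_2 = (+0.9013, +0.4332)
edge 4: e_4 = (-2.65, -1.92);  n_4 = (-0.5867, +0.8098)
∠(n_2, n_4) = 100.25°
δ = |180° − 100.25°| = 79.75°
79.75° > 2α = 17.06°  →  invalid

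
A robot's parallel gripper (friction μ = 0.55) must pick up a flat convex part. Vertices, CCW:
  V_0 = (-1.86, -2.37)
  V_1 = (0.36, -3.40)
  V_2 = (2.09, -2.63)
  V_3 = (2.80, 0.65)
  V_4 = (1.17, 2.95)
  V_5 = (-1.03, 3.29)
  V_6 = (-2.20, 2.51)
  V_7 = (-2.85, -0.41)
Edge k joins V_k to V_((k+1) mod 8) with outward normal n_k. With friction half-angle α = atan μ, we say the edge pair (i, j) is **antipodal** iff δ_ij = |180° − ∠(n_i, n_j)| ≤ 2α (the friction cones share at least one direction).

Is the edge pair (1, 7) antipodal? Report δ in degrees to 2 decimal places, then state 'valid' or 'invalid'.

α = atan 0.55 = 28.81°;  2α = 57.62°
edge 1: e_1 = (+1.73, +0.77);  n_1 = (+0.4066, -0.9136)
edge 7: e_7 = (+0.99, -1.96);  n_7 = (-0.8926, -0.4509)
∠(n_1, n_7) = 87.19°
δ = |180° − 87.19°| = 92.81°
92.81° > 2α = 57.62°  →  invalid

δ = 92.81°, invalid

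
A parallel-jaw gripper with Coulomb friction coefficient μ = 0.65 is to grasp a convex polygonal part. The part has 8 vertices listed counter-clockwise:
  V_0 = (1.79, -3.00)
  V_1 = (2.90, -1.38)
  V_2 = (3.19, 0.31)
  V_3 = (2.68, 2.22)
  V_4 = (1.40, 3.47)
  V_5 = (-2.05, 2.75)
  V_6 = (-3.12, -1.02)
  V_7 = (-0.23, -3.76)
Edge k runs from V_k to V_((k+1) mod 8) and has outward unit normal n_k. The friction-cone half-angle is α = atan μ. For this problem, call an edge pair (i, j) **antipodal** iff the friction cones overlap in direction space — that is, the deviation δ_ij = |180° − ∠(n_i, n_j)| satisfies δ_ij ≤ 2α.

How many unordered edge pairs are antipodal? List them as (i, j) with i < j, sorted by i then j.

count = 12; pairs: (0,4), (0,5), (1,5), (1,6), (2,5), (2,6), (3,5), (3,6), (3,7), (4,6), (4,7), (5,7)

α = atan 0.65 = 33.02°;  2α = 66.05°
n_0 = (+0.8249, -0.5652)
n_1 = (+0.9856, -0.1691)
n_2 = (+0.9662, +0.2580)
n_3 = (+0.6987, +0.7154)
n_4 = (-0.2043, +0.9789)
n_5 = (-0.9620, +0.2730)
n_6 = (-0.6880, -0.7257)
n_7 = (+0.3521, -0.9359)
  (0,1): δ = 155.32°  ·
  (0,2): δ = 130.63°  ·
  (0,3): δ = 99.90°  ·
  (0,4): δ = 43.79°  ✓
  (0,5): δ = 18.57°  ✓
  (0,6): δ = 80.94°  ·
  (0,7): δ = 145.04°  ·
  (1,2): δ = 155.31°  ·
  (1,3): δ = 124.58°  ·
  (1,4): δ = 68.47°  ·
  (1,5): δ = 6.11°  ✓
  (1,6): δ = 56.26°  ✓
  (1,7): δ = 120.36°  ·
  (2,3): δ = 149.27°  ·
  (2,4): δ = 93.16°  ·
  (2,5): δ = 30.80°  ✓
  (2,6): δ = 31.58°  ✓
  (2,7): δ = 95.67°  ·
  (3,4): δ = 123.89°  ·
  (3,5): δ = 61.52°  ✓
  (3,6): δ = 0.85°  ✓
  (3,7): δ = 64.94°  ✓
  (4,5): δ = 117.63°  ·
  (4,6): δ = 55.26°  ✓
  (4,7): δ = 8.83°  ✓
  (5,6): δ = 117.63°  ·
  (5,7): δ = 53.54°  ✓
  (6,7): δ = 115.91°  ·
antipodal pairs: 12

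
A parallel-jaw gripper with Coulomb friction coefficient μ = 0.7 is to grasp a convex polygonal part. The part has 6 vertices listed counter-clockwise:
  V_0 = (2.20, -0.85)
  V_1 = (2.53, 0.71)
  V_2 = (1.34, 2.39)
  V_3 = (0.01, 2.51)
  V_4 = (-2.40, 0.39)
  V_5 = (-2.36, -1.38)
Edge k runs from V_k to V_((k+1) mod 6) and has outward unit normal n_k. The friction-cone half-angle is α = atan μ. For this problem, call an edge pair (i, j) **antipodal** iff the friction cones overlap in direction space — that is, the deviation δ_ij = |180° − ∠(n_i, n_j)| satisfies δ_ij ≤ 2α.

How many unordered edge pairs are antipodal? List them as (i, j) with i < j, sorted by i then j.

count = 6; pairs: (0,3), (0,4), (1,4), (1,5), (2,5), (3,5)

α = atan 0.7 = 34.99°;  2α = 69.98°
n_0 = (+0.9783, -0.2070)
n_1 = (+0.8160, +0.5780)
n_2 = (+0.0899, +0.9960)
n_3 = (-0.6605, +0.7508)
n_4 = (-0.9997, -0.0226)
n_5 = (+0.1155, -0.9933)
  (0,1): δ = 132.74°  ·
  (0,2): δ = 83.21°  ·
  (0,3): δ = 36.72°  ✓
  (0,4): δ = 13.24°  ✓
  (0,5): δ = 108.57°  ·
  (1,2): δ = 130.47°  ·
  (1,3): δ = 83.97°  ·
  (1,4): δ = 34.02°  ✓
  (1,5): δ = 61.32°  ✓
  (2,3): δ = 133.51°  ·
  (2,4): δ = 83.55°  ·
  (2,5): δ = 11.79°  ✓
  (3,4): δ = 130.04°  ·
  (3,5): δ = 34.71°  ✓
  (4,5): δ = 84.66°  ·
antipodal pairs: 6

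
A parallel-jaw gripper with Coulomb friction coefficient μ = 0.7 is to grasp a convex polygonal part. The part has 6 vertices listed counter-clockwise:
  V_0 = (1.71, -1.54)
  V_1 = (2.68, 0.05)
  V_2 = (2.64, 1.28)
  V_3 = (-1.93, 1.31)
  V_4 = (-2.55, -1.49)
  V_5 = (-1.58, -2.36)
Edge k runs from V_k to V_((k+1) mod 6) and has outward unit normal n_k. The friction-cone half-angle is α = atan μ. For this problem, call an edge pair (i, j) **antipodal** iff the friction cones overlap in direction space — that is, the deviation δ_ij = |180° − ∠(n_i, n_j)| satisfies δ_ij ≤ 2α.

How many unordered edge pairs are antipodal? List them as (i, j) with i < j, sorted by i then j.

count = 7; pairs: (0,2), (0,3), (1,3), (1,4), (2,4), (2,5), (3,5)

α = atan 0.7 = 34.99°;  2α = 69.98°
n_0 = (+0.8537, -0.5208)
n_1 = (+0.9995, +0.0325)
n_2 = (+0.0066, +1.0000)
n_3 = (-0.9764, +0.2162)
n_4 = (-0.6677, -0.7444)
n_5 = (+0.2418, -0.9703)
  (0,1): δ = 146.75°  ·
  (0,2): δ = 58.99°  ✓
  (0,3): δ = 18.90°  ✓
  (0,4): δ = 79.50°  ·
  (0,5): δ = 135.38°  ·
  (1,2): δ = 92.24°  ·
  (1,3): δ = 14.35°  ✓
  (1,4): δ = 46.25°  ✓
  (1,5): δ = 102.13°  ·
  (2,3): δ = 102.11°  ·
  (2,4): δ = 41.51°  ✓
  (2,5): δ = 14.37°  ✓
  (3,4): δ = 119.40°  ·
  (3,5): δ = 63.52°  ✓
  (4,5): δ = 124.12°  ·
antipodal pairs: 7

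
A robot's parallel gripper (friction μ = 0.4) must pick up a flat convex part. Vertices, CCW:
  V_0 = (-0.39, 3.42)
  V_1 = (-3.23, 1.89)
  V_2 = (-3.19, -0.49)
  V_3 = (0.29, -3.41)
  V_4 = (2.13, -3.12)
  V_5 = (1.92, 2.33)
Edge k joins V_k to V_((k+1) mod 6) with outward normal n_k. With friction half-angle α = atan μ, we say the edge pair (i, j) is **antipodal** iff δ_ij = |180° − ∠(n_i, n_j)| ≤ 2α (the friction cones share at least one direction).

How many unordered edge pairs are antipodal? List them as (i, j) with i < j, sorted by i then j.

α = atan 0.4 = 21.80°;  2α = 43.60°
n_0 = (-0.4743, +0.8804)
n_1 = (-0.9999, -0.0168)
n_2 = (-0.6428, -0.7661)
n_3 = (+0.1557, -0.9878)
n_4 = (+0.9993, +0.0385)
n_5 = (+0.4267, +0.9044)
  (0,1): δ = 117.35°  ·
  (0,2): δ = 68.31°  ·
  (0,3): δ = 19.36°  ✓
  (0,4): δ = 63.89°  ·
  (0,5): δ = 126.43°  ·
  (1,2): δ = 130.96°  ·
  (1,3): δ = 82.01°  ·
  (1,4): δ = 1.24°  ✓
  (1,5): δ = 63.78°  ·
  (2,3): δ = 131.04°  ·
  (2,4): δ = 47.79°  ·
  (2,5): δ = 14.74°  ✓
  (3,4): δ = 96.75°  ·
  (3,5): δ = 34.22°  ✓
  (4,5): δ = 117.47°  ·
antipodal pairs: 4

count = 4; pairs: (0,3), (1,4), (2,5), (3,5)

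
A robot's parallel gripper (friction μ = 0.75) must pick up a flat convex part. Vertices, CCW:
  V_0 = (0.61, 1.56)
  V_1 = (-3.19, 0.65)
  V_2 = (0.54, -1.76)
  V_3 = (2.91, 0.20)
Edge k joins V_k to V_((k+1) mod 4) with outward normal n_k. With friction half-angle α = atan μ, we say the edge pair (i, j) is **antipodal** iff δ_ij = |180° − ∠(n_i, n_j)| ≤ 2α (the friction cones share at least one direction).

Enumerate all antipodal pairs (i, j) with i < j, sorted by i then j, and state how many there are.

count = 4; pairs: (0,1), (0,2), (1,3), (2,3)

α = atan 0.75 = 36.87°;  2α = 73.74°
n_0 = (-0.2329, +0.9725)
n_1 = (-0.5427, -0.8399)
n_2 = (+0.6373, -0.7706)
n_3 = (+0.5090, +0.8608)
  (0,1): δ = 46.33°  ✓
  (0,2): δ = 26.12°  ✓
  (0,3): δ = 135.94°  ·
  (1,2): δ = 107.54°  ·
  (1,3): δ = 2.27°  ✓
  (2,3): δ = 70.19°  ✓
antipodal pairs: 4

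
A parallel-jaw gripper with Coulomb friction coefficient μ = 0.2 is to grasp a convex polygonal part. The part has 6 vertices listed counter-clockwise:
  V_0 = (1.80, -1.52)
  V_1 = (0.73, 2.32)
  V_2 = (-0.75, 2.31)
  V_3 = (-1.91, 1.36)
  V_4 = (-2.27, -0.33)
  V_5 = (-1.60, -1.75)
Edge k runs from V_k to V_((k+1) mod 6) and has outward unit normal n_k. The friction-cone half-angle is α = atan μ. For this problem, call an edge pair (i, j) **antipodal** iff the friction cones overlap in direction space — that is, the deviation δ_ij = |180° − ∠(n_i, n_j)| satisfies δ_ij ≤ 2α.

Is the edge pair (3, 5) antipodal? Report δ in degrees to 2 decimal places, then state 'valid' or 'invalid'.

δ = 74.10°, invalid

α = atan 0.2 = 11.31°;  2α = 22.62°
edge 3: e_3 = (-0.36, -1.69);  n_3 = (-0.9781, +0.2083)
edge 5: e_5 = (+3.40, +0.23);  n_5 = (+0.0675, -0.9977)
∠(n_3, n_5) = 105.90°
δ = |180° − 105.90°| = 74.10°
74.10° > 2α = 22.62°  →  invalid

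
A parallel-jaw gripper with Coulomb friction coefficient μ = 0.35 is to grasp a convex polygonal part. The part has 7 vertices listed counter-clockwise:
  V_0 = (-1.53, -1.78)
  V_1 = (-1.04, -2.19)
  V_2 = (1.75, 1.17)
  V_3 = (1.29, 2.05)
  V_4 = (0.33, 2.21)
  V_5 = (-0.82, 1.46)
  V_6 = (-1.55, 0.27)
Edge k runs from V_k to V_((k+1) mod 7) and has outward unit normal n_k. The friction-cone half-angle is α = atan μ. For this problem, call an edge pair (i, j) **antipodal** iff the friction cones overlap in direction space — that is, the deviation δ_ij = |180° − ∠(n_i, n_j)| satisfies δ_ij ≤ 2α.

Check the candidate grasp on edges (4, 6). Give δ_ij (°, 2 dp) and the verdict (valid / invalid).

α = atan 0.35 = 19.29°;  2α = 38.58°
edge 4: e_4 = (-1.15, -0.75);  n_4 = (-0.5463, +0.8376)
edge 6: e_6 = (+0.02, -2.05);  n_6 = (-1.0000, -0.0098)
∠(n_4, n_6) = 57.45°
δ = |180° − 57.45°| = 122.55°
122.55° > 2α = 38.58°  →  invalid

δ = 122.55°, invalid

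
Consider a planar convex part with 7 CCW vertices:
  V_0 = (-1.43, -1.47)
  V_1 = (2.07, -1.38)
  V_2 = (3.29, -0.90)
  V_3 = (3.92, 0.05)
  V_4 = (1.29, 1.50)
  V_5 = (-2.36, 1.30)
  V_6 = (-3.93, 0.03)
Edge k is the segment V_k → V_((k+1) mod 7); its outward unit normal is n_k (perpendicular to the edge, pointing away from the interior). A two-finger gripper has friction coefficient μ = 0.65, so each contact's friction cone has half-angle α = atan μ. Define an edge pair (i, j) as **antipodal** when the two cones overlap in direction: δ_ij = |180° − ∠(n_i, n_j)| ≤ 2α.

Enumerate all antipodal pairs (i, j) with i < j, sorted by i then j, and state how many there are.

count = 10; pairs: (0,3), (0,4), (0,5), (1,3), (1,4), (1,5), (2,4), (2,5), (3,6), (4,6)

α = atan 0.65 = 33.02°;  2α = 66.05°
n_0 = (+0.0257, -0.9997)
n_1 = (+0.3661, -0.9306)
n_2 = (+0.8334, -0.5527)
n_3 = (+0.4828, +0.8757)
n_4 = (-0.0547, +0.9985)
n_5 = (-0.6289, +0.7775)
n_6 = (-0.5145, -0.8575)
  (0,1): δ = 160.00°  ·
  (0,2): δ = 125.02°  ·
  (0,3): δ = 30.34°  ✓
  (0,4): δ = 1.66°  ✓
  (0,5): δ = 37.50°  ✓
  (0,6): δ = 147.56°  ·
  (1,2): δ = 145.03°  ·
  (1,3): δ = 50.35°  ✓
  (1,4): δ = 18.34°  ✓
  (1,5): δ = 17.49°  ✓
  (1,6): δ = 127.56°  ·
  (2,3): δ = 85.32°  ·
  (2,4): δ = 53.31°  ✓
  (2,5): δ = 17.48°  ✓
  (2,6): δ = 92.59°  ·
  (3,4): δ = 147.99°  ·
  (3,5): δ = 112.16°  ·
  (3,6): δ = 2.09°  ✓
  (4,5): δ = 144.17°  ·
  (4,6): δ = 34.10°  ✓
  (5,6): δ = 69.93°  ·
antipodal pairs: 10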